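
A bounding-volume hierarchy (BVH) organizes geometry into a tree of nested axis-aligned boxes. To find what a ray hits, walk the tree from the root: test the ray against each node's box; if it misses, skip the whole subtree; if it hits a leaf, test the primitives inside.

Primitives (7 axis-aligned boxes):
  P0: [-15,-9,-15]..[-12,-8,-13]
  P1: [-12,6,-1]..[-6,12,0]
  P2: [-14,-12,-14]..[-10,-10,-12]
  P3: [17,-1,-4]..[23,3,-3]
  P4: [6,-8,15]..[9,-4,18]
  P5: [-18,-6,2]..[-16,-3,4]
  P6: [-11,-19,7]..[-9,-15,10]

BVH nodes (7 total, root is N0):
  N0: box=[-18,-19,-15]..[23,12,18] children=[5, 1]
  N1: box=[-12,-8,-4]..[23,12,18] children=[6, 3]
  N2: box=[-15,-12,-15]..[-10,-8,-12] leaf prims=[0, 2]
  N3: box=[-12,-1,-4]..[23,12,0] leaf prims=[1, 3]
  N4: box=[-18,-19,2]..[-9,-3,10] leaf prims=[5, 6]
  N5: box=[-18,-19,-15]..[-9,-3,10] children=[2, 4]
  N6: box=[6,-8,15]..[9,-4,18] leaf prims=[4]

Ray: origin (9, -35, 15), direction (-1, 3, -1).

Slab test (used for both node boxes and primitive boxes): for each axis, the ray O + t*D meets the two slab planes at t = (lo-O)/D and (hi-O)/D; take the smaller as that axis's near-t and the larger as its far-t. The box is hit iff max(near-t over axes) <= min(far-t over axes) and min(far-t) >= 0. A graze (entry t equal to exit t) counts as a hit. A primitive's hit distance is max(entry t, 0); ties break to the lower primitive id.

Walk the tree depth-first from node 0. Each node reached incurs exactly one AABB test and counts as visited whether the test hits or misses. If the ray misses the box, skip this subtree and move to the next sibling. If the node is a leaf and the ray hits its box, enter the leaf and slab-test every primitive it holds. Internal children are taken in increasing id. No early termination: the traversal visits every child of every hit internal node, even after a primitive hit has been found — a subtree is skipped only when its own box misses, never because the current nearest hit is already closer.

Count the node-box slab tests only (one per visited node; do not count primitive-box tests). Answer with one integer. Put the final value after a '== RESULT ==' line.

Walk:
N0 x:[-14,27] y:[16/3,47/3] z:[-3,30] -> hit [16/3,47/3], descend [1, 5]
  N1 x:[-14,21] y:[9,47/3] z:[-3,19] -> hit [9,47/3], descend [3, 6]
    N3 x:[-14,21] y:[34/3,47/3] z:[15,19] -> hit [15,47/3] leaf, test {P1@t=15, P3(miss)}
    N6 x:[0,3] y:[9,31/3] z:[-3,0] -> miss, prune
  N5 x:[18,27] y:[16/3,32/3] z:[5,30] -> miss, prune

5 AABB tests over nodes [0, 1, 3, 6, 5]; 1 leaf entered; closest P1.

== RESULT ==
5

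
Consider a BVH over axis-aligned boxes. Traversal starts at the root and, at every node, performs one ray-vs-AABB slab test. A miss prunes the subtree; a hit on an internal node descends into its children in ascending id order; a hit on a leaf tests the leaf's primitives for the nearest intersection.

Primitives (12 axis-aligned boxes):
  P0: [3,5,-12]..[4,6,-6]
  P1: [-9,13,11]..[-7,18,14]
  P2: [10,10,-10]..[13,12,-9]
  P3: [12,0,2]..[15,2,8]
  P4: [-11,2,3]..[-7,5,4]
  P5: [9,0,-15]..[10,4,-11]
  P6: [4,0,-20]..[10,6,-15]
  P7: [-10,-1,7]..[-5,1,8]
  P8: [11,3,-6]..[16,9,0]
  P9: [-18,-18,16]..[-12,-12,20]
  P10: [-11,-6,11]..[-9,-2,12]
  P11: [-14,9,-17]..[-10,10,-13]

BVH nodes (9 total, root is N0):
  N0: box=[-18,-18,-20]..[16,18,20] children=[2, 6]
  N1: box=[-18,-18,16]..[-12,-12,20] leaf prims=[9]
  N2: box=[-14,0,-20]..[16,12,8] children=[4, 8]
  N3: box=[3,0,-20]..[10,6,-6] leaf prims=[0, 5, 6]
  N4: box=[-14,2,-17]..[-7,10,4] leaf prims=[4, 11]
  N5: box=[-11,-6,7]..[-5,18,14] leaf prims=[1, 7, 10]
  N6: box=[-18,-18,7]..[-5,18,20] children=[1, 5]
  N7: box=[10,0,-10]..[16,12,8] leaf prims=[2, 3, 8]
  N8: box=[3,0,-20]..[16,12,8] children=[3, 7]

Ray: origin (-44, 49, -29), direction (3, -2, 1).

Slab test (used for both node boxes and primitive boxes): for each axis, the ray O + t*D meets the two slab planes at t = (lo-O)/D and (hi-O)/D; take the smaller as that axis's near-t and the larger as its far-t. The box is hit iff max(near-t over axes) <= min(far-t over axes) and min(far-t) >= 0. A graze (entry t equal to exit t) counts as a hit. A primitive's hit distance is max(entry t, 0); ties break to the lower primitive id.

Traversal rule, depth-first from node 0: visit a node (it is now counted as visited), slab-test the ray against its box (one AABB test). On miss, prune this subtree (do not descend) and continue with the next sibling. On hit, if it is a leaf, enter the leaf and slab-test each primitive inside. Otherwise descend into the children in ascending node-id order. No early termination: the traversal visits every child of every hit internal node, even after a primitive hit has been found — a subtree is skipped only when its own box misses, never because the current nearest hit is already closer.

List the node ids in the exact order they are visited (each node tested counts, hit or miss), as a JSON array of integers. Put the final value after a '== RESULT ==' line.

Trace the traversal:
N0 x:[26/3,20] y:[31/2,67/2] z:[9,49] -> hit [31/2,20], descend [2, 6]
  N2 x:[10,20] y:[37/2,49/2] z:[9,37] -> hit [37/2,20], descend [4, 8]
    N4 x:[10,37/3] y:[39/2,47/2] z:[12,33] -> miss, prune
    N8 x:[47/3,20] y:[37/2,49/2] z:[9,37] -> hit [37/2,20], descend [3, 7]
      N3 x:[47/3,18] y:[43/2,49/2] z:[9,23] -> miss, prune
      N7 x:[18,20] y:[37/2,49/2] z:[19,37] -> hit [19,20] leaf, test {P2@t=19, P3(miss), P8(miss)}
  N6 x:[26/3,13] y:[31/2,67/2] z:[36,49] -> miss, prune

order=[0, 2, 4, 8, 3, 7, 6]  |boxes|=7  |leaves|=1  hit=P2

== RESULT ==
[0, 2, 4, 8, 3, 7, 6]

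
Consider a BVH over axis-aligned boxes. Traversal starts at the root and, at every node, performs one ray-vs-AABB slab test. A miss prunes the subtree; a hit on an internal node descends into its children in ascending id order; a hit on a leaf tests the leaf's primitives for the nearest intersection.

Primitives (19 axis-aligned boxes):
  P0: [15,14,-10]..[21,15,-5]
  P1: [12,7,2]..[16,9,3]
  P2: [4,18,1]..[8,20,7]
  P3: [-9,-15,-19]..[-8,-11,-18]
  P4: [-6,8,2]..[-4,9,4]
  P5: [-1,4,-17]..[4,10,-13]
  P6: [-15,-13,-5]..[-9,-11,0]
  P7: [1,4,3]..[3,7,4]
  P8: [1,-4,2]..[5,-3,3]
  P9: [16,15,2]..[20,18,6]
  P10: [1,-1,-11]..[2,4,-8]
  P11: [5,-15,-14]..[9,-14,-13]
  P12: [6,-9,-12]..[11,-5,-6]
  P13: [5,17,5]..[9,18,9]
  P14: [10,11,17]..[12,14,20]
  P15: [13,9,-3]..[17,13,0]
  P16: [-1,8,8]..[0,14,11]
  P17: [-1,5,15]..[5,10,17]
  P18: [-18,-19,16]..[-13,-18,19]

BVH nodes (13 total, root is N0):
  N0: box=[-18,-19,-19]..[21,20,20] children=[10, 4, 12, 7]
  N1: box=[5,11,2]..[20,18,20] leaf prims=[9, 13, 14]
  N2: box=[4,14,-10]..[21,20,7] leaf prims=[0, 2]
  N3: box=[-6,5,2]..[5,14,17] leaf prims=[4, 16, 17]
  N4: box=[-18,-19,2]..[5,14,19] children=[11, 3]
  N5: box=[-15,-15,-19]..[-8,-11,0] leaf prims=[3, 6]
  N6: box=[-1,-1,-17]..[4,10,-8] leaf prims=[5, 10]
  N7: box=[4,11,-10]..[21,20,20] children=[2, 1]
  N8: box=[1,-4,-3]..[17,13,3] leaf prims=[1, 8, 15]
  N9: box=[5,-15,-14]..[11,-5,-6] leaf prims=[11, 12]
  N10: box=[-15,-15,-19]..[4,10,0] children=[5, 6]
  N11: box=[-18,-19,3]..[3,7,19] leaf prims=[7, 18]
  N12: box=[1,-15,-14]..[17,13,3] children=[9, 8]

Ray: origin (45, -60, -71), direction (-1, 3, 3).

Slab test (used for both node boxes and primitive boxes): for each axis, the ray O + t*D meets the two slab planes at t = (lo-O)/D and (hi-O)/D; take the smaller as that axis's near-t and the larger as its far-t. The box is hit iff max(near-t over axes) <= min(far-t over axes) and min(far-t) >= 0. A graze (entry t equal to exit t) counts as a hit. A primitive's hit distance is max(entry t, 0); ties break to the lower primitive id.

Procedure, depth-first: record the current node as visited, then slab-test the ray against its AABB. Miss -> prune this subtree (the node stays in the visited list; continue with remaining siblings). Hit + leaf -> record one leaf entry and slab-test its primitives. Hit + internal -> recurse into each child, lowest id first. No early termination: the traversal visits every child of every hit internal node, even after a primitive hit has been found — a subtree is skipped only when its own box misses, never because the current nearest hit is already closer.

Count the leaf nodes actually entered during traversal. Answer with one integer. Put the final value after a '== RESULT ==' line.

Walk:
N0 x:[24,63] y:[41/3,80/3] z:[52/3,91/3] -> hit [24,80/3], descend [4, 7, 10, 12]
  N4 x:[40,63] y:[41/3,74/3] z:[73/3,30] -> miss, prune
  N7 x:[24,41] y:[71/3,80/3] z:[61/3,91/3] -> hit [24,80/3], descend [1, 2]
    N1 x:[25,40] y:[71/3,26] z:[73/3,91/3] -> hit [25,26] leaf, test {P9@t=25, P13(miss), P14(miss)}
    N2 x:[24,41] y:[74/3,80/3] z:[61/3,26] -> hit [74/3,26] leaf, test {P0(miss), P2(miss)}
  N10 x:[41,60] y:[15,70/3] z:[52/3,71/3] -> miss, prune
  N12 x:[28,44] y:[15,73/3] z:[19,74/3] -> miss, prune

7 AABB tests over nodes [0, 4, 7, 1, 2, 10, 12]; 2 leaves entered; closest P9.

== RESULT ==
2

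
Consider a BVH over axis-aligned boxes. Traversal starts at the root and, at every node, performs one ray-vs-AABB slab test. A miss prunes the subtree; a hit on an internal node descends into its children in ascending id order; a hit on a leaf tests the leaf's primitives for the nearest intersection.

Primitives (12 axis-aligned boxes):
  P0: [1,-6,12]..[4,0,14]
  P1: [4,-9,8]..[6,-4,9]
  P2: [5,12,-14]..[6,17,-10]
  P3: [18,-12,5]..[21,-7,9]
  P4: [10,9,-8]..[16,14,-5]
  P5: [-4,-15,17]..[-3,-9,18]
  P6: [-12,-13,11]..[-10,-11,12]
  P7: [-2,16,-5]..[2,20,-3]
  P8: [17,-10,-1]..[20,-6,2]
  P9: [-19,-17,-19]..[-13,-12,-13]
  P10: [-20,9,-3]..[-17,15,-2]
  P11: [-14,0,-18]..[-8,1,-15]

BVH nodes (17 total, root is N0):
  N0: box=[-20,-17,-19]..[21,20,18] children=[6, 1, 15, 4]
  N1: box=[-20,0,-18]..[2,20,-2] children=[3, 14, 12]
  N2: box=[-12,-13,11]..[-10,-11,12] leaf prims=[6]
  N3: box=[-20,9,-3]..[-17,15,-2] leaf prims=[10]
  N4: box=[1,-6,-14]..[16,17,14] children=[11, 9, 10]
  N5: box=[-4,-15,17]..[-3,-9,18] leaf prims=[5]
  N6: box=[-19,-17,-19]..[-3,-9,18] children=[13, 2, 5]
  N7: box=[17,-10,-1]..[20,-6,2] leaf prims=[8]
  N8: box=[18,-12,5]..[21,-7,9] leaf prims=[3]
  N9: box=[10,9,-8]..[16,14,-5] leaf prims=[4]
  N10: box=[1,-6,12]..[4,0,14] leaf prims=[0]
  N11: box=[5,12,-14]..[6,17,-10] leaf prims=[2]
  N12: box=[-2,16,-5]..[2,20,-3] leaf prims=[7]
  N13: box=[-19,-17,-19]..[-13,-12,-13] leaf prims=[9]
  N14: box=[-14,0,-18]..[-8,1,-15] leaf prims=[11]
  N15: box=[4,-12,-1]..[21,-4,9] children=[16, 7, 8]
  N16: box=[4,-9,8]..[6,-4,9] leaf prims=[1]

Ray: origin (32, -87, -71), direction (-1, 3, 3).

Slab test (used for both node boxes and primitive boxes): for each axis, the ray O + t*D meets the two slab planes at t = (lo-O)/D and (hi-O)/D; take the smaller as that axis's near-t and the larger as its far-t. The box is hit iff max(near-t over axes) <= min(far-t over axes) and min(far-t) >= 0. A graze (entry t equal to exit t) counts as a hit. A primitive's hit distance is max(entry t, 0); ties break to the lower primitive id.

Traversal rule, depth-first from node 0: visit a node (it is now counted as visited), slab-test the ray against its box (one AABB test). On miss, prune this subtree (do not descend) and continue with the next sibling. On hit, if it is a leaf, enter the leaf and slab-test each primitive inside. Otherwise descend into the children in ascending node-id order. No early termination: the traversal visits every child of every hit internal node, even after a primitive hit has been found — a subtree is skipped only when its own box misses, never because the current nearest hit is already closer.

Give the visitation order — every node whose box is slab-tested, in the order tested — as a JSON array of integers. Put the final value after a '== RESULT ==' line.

Traverse from the root:
N0 x:[11,52] y:[70/3,107/3] z:[52/3,89/3] -> hit [70/3,89/3], descend [1, 4, 6, 15]
  N1 x:[30,52] y:[29,107/3] z:[53/3,23] -> miss, prune
  N4 x:[16,31] y:[27,104/3] z:[19,85/3] -> hit [27,85/3], descend [9, 10, 11]
    N9 x:[16,22] y:[32,101/3] z:[21,22] -> miss, prune
    N10 x:[28,31] y:[27,29] z:[83/3,85/3] -> hit [28,85/3] leaf, test {P0@t=28}
    N11 x:[26,27] y:[33,104/3] z:[19,61/3] -> miss, prune
  N6 x:[35,51] y:[70/3,26] z:[52/3,89/3] -> miss, prune
  N15 x:[11,28] y:[25,83/3] z:[70/3,80/3] -> hit [25,80/3], descend [7, 8, 16]
    N7 x:[12,15] y:[77/3,27] z:[70/3,73/3] -> miss, prune
    N8 x:[11,14] y:[25,80/3] z:[76/3,80/3] -> miss, prune
    N16 x:[26,28] y:[26,83/3] z:[79/3,80/3] -> hit [79/3,80/3] leaf, test {P1@t=79/3}

Visited [0, 1, 4, 9, 10, 11, 6, 15, 7, 8, 16]. Tests: 11 box, 2 leaf. Nearest: P1.

== RESULT ==
[0, 1, 4, 9, 10, 11, 6, 15, 7, 8, 16]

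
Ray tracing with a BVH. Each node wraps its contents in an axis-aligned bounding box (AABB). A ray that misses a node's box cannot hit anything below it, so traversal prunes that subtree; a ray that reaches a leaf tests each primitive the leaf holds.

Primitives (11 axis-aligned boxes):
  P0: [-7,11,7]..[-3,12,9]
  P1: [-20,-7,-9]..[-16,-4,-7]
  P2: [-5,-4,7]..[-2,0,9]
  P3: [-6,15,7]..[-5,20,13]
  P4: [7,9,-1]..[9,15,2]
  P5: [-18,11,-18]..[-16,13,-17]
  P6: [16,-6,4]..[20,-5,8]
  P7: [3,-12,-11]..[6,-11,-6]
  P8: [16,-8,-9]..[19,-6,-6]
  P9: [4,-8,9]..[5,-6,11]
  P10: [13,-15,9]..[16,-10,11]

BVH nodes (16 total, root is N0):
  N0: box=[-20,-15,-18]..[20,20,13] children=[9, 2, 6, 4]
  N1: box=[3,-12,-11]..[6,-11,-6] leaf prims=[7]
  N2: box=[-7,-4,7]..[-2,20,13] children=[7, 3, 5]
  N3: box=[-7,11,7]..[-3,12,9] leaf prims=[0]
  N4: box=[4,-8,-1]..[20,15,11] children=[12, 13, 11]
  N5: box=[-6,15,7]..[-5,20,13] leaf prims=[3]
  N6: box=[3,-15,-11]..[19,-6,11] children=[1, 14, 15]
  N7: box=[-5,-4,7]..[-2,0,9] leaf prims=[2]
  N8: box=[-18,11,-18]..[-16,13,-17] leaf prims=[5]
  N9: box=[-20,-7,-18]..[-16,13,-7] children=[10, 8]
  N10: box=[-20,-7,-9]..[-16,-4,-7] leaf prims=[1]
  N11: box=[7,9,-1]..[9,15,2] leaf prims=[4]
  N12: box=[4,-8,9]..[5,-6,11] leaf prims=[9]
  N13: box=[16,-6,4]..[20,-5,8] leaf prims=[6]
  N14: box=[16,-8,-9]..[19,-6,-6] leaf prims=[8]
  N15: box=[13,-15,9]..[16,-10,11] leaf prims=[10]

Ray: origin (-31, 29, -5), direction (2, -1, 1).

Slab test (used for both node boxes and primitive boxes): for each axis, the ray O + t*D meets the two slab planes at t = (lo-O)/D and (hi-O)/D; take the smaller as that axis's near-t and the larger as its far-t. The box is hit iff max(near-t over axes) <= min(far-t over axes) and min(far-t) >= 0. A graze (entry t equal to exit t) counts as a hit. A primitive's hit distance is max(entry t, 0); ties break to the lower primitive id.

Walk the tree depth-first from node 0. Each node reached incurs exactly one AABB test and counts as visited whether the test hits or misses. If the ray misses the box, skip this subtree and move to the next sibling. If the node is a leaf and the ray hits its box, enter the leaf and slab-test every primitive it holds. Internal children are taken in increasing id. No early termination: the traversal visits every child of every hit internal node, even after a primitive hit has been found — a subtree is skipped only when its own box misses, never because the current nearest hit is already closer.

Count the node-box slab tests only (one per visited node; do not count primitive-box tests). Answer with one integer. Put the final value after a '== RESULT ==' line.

Trace the traversal:
N0 x:[11/2,51/2] y:[9,44] z:[-13,18] -> hit [9,18], descend [2, 4, 6, 9]
  N2 x:[12,29/2] y:[9,33] z:[12,18] -> hit [12,29/2], descend [3, 5, 7]
    N3 x:[12,14] y:[17,18] z:[12,14] -> miss, prune
    N5 x:[25/2,13] y:[9,14] z:[12,18] -> hit [25/2,13] leaf, test {P3@t=25/2}
    N7 x:[13,29/2] y:[29,33] z:[12,14] -> miss, prune
  N4 x:[35/2,51/2] y:[14,37] z:[4,16] -> miss, prune
  N6 x:[17,25] y:[35,44] z:[-6,16] -> miss, prune
  N9 x:[11/2,15/2] y:[16,36] z:[-13,-2] -> miss, prune

Visited [0, 2, 3, 5, 7, 4, 6, 9]. Tests: 8 box, 1 leaf. Nearest: P3.

== RESULT ==
8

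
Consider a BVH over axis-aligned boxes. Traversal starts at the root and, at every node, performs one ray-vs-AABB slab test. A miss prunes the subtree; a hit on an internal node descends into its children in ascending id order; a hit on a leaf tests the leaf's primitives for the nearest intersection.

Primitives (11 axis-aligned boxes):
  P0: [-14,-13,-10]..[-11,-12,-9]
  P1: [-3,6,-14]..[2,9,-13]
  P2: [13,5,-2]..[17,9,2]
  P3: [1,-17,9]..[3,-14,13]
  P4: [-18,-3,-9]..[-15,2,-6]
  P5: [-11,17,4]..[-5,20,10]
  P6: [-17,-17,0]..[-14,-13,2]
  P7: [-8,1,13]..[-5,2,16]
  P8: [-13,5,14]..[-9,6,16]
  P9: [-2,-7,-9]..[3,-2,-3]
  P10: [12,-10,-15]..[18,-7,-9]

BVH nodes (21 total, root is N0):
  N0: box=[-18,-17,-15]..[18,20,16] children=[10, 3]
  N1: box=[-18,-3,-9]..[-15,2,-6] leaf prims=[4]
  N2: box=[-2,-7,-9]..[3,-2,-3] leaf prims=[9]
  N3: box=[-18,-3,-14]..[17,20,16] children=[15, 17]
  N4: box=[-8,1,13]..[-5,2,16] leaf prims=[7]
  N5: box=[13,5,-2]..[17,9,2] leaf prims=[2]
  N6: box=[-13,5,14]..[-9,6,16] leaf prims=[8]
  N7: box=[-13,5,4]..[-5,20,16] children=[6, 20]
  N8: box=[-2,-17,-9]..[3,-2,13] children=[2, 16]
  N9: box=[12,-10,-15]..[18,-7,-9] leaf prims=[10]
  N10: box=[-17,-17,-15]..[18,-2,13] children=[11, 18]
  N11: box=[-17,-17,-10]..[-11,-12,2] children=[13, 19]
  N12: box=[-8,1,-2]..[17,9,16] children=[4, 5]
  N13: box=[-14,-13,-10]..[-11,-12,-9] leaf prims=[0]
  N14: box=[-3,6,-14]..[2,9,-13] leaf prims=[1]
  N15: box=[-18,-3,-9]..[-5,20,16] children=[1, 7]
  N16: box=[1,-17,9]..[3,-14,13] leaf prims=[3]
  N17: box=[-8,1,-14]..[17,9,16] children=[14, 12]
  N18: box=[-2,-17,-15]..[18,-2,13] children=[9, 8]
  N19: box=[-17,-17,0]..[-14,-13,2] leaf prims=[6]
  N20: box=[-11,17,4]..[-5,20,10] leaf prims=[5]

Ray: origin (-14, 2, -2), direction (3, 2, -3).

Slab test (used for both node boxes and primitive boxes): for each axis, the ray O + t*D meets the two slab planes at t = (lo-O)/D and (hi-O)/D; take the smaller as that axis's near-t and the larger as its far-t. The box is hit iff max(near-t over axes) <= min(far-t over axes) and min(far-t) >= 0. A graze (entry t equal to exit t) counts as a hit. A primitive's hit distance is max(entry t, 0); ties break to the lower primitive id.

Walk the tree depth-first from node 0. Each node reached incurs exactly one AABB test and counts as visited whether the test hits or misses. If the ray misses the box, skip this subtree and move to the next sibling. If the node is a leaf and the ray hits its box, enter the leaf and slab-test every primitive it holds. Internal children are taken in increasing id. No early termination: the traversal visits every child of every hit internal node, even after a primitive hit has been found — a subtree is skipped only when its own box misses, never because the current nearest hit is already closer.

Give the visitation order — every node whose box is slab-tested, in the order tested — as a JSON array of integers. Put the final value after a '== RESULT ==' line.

Trace the traversal:
N0 x:[-4/3,32/3] y:[-19/2,9] z:[-6,13/3] -> hit [-4/3,13/3], descend [3, 10]
  N3 x:[-4/3,31/3] y:[-5/2,9] z:[-6,4] -> hit [-4/3,4], descend [15, 17]
    N15 x:[-4/3,3] y:[-5/2,9] z:[-6,7/3] -> hit [-4/3,7/3], descend [1, 7]
      N1 x:[-4/3,-1/3] y:[-5/2,0] z:[4/3,7/3] -> miss, prune
      N7 x:[1/3,3] y:[3/2,9] z:[-6,-2] -> miss, prune
    N17 x:[2,31/3] y:[-1/2,7/2] z:[-6,4] -> hit [2,7/2], descend [12, 14]
      N12 x:[2,31/3] y:[-1/2,7/2] z:[-6,0] -> miss, prune
      N14 x:[11/3,16/3] y:[2,7/2] z:[11/3,4] -> miss, prune
  N10 x:[-1,32/3] y:[-19/2,-2] z:[-5,13/3] -> miss, prune

Summary -> nodes [0, 3, 15, 1, 7, 17, 12, 14, 10]; box-tests=9; leaf-entries=0; first=miss

== RESULT ==
[0, 3, 15, 1, 7, 17, 12, 14, 10]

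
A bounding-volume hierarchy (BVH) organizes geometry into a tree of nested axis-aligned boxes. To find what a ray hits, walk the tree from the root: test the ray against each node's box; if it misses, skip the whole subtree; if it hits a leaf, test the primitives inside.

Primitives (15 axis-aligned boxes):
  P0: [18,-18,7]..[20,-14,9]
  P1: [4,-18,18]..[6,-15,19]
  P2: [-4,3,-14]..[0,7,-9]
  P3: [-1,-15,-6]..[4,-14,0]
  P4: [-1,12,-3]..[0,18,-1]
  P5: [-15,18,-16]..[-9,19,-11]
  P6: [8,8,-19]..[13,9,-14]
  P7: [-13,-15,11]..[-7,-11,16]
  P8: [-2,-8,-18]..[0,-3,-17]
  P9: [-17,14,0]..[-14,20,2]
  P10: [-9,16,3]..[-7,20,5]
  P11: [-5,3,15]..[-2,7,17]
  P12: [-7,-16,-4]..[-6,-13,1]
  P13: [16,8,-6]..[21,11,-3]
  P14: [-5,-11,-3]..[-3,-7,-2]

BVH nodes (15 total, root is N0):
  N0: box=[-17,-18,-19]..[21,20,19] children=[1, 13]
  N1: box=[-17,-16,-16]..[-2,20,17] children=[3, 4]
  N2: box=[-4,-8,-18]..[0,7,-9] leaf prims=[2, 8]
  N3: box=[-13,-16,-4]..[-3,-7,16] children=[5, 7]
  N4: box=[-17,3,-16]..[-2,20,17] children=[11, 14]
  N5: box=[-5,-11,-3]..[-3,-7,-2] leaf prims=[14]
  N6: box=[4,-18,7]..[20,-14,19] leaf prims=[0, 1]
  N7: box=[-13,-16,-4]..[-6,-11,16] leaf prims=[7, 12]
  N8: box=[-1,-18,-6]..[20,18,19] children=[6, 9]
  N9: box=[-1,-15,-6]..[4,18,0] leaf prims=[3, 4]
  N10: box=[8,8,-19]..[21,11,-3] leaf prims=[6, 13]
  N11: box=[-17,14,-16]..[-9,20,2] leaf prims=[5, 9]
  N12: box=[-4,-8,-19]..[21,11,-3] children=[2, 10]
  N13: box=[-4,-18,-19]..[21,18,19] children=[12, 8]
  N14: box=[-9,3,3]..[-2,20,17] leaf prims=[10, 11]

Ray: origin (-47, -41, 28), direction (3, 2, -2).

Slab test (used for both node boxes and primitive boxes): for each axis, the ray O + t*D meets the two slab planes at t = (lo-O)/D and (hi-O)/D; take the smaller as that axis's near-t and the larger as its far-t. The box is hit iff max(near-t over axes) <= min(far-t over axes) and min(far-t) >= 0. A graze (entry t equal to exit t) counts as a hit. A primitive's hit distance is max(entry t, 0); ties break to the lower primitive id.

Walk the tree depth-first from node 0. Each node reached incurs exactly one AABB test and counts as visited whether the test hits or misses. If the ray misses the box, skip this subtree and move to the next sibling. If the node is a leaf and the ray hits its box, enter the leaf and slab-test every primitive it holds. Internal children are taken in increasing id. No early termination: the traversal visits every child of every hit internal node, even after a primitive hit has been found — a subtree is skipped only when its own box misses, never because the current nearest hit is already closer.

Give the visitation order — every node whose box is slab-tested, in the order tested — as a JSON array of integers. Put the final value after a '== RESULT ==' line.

Traverse from the root:
N0 x:[10,68/3] y:[23/2,61/2] z:[9/2,47/2] -> hit [23/2,68/3], descend [1, 13]
  N1 x:[10,15] y:[25/2,61/2] z:[11/2,22] -> hit [25/2,15], descend [3, 4]
    N3 x:[34/3,44/3] y:[25/2,17] z:[6,16] -> hit [25/2,44/3], descend [5, 7]
      N5 x:[14,44/3] y:[15,17] z:[15,31/2] -> miss, prune
      N7 x:[34/3,41/3] y:[25/2,15] z:[6,16] -> hit [25/2,41/3] leaf, test {P7(miss), P12@t=27/2}
    N4 x:[10,15] y:[22,61/2] z:[11/2,22] -> miss, prune
  N13 x:[43/3,68/3] y:[23/2,59/2] z:[9/2,47/2] -> hit [43/3,68/3], descend [8, 12]
    N8 x:[46/3,67/3] y:[23/2,59/2] z:[9/2,17] -> hit [46/3,17], descend [6, 9]
      N6 x:[17,67/3] y:[23/2,27/2] z:[9/2,21/2] -> miss, prune
      N9 x:[46/3,17] y:[13,59/2] z:[14,17] -> hit [46/3,17] leaf, test {P3(miss), P4(miss)}
    N12 x:[43/3,68/3] y:[33/2,26] z:[31/2,47/2] -> hit [33/2,68/3], descend [2, 10]
      N2 x:[43/3,47/3] y:[33/2,24] z:[37/2,23] -> miss, prune
      N10 x:[55/3,68/3] y:[49/2,26] z:[31/2,47/2] -> miss, prune

Summary -> nodes [0, 1, 3, 5, 7, 4, 13, 8, 6, 9, 12, 2, 10]; box-tests=13; leaf-entries=2; first=P12

== RESULT ==
[0, 1, 3, 5, 7, 4, 13, 8, 6, 9, 12, 2, 10]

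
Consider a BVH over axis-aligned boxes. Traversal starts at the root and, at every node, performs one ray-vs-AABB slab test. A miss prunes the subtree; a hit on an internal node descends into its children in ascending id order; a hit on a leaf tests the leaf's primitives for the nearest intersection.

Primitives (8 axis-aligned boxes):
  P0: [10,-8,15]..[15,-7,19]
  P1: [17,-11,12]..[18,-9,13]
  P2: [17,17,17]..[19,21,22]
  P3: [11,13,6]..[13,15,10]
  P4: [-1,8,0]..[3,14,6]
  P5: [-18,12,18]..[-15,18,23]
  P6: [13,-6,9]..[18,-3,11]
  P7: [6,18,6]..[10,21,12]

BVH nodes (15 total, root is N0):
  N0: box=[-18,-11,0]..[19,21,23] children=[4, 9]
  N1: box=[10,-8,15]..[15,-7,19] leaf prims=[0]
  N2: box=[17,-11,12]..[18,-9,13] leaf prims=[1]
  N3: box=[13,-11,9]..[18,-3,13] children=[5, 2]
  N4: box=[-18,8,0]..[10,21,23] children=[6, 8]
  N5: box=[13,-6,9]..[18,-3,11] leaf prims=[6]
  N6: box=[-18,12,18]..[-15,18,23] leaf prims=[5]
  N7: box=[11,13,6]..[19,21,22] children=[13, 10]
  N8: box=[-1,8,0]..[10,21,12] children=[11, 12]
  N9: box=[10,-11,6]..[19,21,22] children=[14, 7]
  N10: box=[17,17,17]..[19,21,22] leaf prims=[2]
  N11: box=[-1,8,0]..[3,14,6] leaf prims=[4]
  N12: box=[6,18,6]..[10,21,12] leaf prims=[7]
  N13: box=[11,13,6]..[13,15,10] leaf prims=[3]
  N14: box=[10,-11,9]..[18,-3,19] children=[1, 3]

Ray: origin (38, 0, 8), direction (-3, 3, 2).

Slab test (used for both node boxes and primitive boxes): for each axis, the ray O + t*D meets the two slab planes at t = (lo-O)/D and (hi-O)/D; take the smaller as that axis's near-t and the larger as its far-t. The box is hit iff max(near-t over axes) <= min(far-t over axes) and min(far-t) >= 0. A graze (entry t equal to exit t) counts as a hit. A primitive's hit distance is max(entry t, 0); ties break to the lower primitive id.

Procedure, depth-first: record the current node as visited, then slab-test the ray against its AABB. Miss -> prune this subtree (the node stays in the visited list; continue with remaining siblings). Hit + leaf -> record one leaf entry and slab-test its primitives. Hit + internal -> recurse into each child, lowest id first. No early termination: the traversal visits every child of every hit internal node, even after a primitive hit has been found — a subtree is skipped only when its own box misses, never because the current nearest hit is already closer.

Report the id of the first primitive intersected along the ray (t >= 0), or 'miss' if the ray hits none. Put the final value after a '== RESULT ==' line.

Traverse from the root:
N0 x:[19/3,56/3] y:[-11/3,7] z:[-4,15/2] -> hit [19/3,7], descend [4, 9]
  N4 x:[28/3,56/3] y:[8/3,7] z:[-4,15/2] -> miss, prune
  N9 x:[19/3,28/3] y:[-11/3,7] z:[-1,7] -> hit [19/3,7], descend [7, 14]
    N7 x:[19/3,9] y:[13/3,7] z:[-1,7] -> hit [19/3,7], descend [10, 13]
      N10 x:[19/3,7] y:[17/3,7] z:[9/2,7] -> hit [19/3,7] leaf, test {P2@t=19/3}
      N13 x:[25/3,9] y:[13/3,5] z:[-1,1] -> miss, prune
    N14 x:[20/3,28/3] y:[-11/3,-1] z:[1/2,11/2] -> miss, prune

7 AABB tests over nodes [0, 4, 9, 7, 10, 13, 14]; 1 leaf entered; closest P2.

== RESULT ==
2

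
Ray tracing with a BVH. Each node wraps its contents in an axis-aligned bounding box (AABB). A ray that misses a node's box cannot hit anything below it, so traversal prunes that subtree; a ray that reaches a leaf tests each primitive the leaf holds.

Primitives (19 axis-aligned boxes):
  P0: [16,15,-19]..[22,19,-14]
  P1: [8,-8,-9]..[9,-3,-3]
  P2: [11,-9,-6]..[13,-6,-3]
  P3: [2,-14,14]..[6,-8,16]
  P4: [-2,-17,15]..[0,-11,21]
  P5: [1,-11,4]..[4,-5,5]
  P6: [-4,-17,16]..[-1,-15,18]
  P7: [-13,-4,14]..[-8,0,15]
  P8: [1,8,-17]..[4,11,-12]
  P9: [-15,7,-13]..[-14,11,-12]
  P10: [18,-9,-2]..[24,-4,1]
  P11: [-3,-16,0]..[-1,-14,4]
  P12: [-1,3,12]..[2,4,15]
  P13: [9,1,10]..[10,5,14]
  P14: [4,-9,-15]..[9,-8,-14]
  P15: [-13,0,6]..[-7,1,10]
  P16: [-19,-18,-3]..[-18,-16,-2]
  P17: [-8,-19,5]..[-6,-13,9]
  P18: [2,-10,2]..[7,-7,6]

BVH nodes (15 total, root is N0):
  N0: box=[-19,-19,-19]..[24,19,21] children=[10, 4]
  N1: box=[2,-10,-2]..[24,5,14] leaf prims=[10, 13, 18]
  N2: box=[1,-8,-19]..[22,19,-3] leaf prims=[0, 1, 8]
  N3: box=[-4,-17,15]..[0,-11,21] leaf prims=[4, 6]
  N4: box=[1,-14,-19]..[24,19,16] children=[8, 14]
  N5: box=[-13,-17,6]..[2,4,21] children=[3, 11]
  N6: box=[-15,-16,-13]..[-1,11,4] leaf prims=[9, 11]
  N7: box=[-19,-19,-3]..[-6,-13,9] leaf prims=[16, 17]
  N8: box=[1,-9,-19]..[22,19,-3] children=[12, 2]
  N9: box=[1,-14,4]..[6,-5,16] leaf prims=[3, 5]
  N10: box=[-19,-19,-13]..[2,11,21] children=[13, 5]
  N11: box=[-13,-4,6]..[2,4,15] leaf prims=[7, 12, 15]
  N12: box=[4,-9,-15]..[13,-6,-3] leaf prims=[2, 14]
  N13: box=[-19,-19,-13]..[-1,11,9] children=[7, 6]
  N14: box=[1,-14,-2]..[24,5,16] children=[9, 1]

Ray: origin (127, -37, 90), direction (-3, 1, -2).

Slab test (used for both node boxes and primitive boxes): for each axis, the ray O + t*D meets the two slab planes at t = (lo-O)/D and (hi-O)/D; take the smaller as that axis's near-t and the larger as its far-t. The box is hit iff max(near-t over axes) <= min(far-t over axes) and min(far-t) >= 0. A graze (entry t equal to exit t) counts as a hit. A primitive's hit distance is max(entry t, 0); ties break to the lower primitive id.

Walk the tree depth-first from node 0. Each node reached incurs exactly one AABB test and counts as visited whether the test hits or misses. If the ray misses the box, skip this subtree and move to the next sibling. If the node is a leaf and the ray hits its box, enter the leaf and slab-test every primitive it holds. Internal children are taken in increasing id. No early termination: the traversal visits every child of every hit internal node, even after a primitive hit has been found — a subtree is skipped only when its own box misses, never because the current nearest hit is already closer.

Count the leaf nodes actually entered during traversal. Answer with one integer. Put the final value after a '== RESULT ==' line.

Walk:
N0 x:[103/3,146/3] y:[18,56] z:[69/2,109/2] -> hit [69/2,146/3], descend [4, 10]
  N4 x:[103/3,42] y:[23,56] z:[37,109/2] -> hit [37,42], descend [8, 14]
    N8 x:[35,42] y:[28,56] z:[93/2,109/2] -> miss, prune
    N14 x:[103/3,42] y:[23,42] z:[37,46] -> hit [37,42], descend [1, 9]
      N1 x:[103/3,125/3] y:[27,42] z:[38,46] -> hit [38,125/3] leaf, test {P10(miss), P13@t=39, P18(miss)}
      N9 x:[121/3,42] y:[23,32] z:[37,43] -> miss, prune
  N10 x:[125/3,146/3] y:[18,48] z:[69/2,103/2] -> hit [125/3,48], descend [5, 13]
    N5 x:[125/3,140/3] y:[20,41] z:[69/2,42] -> miss, prune
    N13 x:[128/3,146/3] y:[18,48] z:[81/2,103/2] -> hit [128/3,48], descend [6, 7]
      N6 x:[128/3,142/3] y:[21,48] z:[43,103/2] -> hit [43,142/3] leaf, test {P9(miss), P11(miss)}
      N7 x:[133/3,146/3] y:[18,24] z:[81/2,93/2] -> miss, prune

order=[0, 4, 8, 14, 1, 9, 10, 5, 13, 6, 7]  |boxes|=11  |leaves|=2  hit=P13

== RESULT ==
2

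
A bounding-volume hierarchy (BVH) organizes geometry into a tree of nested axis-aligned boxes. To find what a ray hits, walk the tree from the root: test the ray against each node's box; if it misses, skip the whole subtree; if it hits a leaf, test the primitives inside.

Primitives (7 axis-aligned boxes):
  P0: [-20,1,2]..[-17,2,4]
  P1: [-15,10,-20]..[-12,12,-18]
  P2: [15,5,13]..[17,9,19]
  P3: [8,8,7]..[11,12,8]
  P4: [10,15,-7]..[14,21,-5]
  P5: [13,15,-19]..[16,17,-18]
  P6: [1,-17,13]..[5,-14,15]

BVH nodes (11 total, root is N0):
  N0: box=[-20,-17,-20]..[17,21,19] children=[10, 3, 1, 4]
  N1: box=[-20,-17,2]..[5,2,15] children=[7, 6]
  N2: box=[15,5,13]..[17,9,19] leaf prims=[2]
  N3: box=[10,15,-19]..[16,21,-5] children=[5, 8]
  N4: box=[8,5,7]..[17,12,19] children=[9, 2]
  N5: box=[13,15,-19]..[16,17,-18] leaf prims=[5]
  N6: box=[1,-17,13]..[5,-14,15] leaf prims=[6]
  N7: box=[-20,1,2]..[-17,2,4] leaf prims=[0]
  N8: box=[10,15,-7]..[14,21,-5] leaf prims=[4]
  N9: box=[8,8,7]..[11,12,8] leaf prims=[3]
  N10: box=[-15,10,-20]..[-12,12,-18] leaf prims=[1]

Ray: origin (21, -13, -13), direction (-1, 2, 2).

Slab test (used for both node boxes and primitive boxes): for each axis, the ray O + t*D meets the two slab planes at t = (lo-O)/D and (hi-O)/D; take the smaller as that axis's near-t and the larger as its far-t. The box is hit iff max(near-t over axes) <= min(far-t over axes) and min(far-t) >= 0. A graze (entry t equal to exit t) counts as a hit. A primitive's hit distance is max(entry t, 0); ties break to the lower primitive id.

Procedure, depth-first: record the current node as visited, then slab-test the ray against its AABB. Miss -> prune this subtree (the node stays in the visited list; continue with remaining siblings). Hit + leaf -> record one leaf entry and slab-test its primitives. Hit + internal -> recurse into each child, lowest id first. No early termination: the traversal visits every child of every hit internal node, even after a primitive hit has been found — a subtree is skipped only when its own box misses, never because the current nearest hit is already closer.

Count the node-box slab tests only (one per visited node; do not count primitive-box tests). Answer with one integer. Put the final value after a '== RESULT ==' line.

Traverse from the root:
N0 x:[4,41] y:[-2,17] z:[-7/2,16] -> hit [4,16], descend [1, 3, 4, 10]
  N1 x:[16,41] y:[-2,15/2] z:[15/2,14] -> miss, prune
  N3 x:[5,11] y:[14,17] z:[-3,4] -> miss, prune
  N4 x:[4,13] y:[9,25/2] z:[10,16] -> hit [10,25/2], descend [2, 9]
    N2 x:[4,6] y:[9,11] z:[13,16] -> miss, prune
    N9 x:[10,13] y:[21/2,25/2] z:[10,21/2] -> hit [21/2,21/2] leaf, test {P3@t=21/2}
  N10 x:[33,36] y:[23/2,25/2] z:[-7/2,-5/2] -> miss, prune

7 AABB tests over nodes [0, 1, 3, 4, 2, 9, 10]; 1 leaf entered; closest P3.

== RESULT ==
7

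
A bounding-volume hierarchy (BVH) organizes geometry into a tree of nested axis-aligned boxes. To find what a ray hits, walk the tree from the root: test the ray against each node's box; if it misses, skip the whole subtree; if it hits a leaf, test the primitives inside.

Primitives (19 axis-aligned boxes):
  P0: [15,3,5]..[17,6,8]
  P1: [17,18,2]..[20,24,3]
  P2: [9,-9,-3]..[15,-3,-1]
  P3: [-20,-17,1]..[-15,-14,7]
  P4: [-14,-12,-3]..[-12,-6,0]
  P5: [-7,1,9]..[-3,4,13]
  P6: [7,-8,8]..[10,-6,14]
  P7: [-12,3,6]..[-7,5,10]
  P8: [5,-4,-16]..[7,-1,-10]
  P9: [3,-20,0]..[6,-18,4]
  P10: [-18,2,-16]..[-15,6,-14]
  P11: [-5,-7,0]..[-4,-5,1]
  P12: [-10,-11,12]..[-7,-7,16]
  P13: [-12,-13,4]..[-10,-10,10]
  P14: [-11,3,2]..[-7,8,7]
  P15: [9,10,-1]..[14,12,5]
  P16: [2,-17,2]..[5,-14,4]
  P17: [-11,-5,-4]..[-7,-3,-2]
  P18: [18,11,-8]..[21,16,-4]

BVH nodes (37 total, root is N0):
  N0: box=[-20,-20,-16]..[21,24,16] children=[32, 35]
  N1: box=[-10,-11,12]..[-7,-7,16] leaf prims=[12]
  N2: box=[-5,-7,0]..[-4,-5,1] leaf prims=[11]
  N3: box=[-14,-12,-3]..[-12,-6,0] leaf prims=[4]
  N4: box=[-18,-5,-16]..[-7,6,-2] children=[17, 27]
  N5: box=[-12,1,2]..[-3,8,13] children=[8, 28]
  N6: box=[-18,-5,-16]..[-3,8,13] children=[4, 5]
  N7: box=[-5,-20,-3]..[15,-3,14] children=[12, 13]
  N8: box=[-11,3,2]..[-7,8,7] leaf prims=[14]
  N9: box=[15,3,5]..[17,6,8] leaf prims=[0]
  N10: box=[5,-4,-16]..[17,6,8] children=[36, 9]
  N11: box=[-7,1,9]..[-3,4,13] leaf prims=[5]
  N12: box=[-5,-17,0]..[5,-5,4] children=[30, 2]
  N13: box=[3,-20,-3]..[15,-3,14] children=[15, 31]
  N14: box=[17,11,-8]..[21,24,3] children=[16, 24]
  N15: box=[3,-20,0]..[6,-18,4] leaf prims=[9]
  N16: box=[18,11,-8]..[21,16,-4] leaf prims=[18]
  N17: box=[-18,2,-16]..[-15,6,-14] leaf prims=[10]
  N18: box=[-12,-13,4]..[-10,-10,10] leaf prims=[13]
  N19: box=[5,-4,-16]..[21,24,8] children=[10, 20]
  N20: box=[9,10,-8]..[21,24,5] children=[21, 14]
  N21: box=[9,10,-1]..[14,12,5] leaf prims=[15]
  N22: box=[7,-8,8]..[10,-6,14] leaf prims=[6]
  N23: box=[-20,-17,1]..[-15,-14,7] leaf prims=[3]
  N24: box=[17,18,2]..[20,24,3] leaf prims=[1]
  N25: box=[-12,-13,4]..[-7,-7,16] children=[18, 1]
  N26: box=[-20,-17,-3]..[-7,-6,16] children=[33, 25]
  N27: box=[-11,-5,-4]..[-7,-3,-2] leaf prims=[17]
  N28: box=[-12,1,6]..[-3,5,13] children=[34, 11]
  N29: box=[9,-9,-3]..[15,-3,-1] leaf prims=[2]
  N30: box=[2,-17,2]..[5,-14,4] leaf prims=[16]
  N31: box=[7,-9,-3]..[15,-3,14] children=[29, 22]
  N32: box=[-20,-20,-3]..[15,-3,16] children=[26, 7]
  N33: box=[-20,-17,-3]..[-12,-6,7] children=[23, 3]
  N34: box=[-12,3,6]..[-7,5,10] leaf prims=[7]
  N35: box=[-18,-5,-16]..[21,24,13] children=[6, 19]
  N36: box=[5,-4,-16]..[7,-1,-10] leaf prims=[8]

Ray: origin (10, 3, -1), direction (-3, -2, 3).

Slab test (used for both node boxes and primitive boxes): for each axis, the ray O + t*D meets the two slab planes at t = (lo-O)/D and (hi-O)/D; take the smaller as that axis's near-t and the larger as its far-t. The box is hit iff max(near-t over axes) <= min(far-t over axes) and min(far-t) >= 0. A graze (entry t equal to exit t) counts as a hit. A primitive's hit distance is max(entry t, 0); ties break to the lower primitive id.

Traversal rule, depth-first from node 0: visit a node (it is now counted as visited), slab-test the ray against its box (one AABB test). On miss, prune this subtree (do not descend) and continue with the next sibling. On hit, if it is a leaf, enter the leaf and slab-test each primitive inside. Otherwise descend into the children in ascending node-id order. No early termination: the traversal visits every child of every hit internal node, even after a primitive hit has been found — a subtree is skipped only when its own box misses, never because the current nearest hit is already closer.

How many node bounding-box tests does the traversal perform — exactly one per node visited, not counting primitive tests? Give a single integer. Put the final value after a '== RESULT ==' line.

Walk:
N0 x:[-11/3,10] y:[-21/2,23/2] z:[-5,17/3] -> hit [-11/3,17/3], descend [32, 35]
  N32 x:[-5/3,10] y:[3,23/2] z:[-2/3,17/3] -> hit [3,17/3], descend [7, 26]
    N7 x:[-5/3,5] y:[3,23/2] z:[-2/3,5] -> hit [3,5], descend [12, 13]
      N12 x:[5/3,5] y:[4,10] z:[1/3,5/3] -> miss, prune
      N13 x:[-5/3,7/3] y:[3,23/2] z:[-2/3,5] -> miss, prune
    N26 x:[17/3,10] y:[9/2,10] z:[-2/3,17/3] -> hit [17/3,17/3], descend [25, 33]
      N25 x:[17/3,22/3] y:[5,8] z:[5/3,17/3] -> hit [17/3,17/3], descend [1, 18]
        N1 x:[17/3,20/3] y:[5,7] z:[13/3,17/3] -> hit [17/3,17/3] leaf, test {P12@t=17/3}
        N18 x:[20/3,22/3] y:[13/2,8] z:[5/3,11/3] -> miss, prune
      N33 x:[22/3,10] y:[9/2,10] z:[-2/3,8/3] -> miss, prune
  N35 x:[-11/3,28/3] y:[-21/2,4] z:[-5,14/3] -> hit [-11/3,4], descend [6, 19]
    N6 x:[13/3,28/3] y:[-5/2,4] z:[-5,14/3] -> miss, prune
    N19 x:[-11/3,5/3] y:[-21/2,7/2] z:[-5,3] -> hit [-11/3,5/3], descend [10, 20]
      N10 x:[-7/3,5/3] y:[-3/2,7/2] z:[-5,3] -> hit [-3/2,5/3], descend [9, 36]
        N9 x:[-7/3,-5/3] y:[-3/2,0] z:[2,3] -> miss, prune
        N36 x:[1,5/3] y:[2,7/2] z:[-5,-3] -> miss, prune
      N20 x:[-11/3,1/3] y:[-21/2,-7/2] z:[-7/3,2] -> miss, prune

order=[0, 32, 7, 12, 13, 26, 25, 1, 18, 33, 35, 6, 19, 10, 9, 36, 20]  |boxes|=17  |leaves|=1  hit=P12

== RESULT ==
17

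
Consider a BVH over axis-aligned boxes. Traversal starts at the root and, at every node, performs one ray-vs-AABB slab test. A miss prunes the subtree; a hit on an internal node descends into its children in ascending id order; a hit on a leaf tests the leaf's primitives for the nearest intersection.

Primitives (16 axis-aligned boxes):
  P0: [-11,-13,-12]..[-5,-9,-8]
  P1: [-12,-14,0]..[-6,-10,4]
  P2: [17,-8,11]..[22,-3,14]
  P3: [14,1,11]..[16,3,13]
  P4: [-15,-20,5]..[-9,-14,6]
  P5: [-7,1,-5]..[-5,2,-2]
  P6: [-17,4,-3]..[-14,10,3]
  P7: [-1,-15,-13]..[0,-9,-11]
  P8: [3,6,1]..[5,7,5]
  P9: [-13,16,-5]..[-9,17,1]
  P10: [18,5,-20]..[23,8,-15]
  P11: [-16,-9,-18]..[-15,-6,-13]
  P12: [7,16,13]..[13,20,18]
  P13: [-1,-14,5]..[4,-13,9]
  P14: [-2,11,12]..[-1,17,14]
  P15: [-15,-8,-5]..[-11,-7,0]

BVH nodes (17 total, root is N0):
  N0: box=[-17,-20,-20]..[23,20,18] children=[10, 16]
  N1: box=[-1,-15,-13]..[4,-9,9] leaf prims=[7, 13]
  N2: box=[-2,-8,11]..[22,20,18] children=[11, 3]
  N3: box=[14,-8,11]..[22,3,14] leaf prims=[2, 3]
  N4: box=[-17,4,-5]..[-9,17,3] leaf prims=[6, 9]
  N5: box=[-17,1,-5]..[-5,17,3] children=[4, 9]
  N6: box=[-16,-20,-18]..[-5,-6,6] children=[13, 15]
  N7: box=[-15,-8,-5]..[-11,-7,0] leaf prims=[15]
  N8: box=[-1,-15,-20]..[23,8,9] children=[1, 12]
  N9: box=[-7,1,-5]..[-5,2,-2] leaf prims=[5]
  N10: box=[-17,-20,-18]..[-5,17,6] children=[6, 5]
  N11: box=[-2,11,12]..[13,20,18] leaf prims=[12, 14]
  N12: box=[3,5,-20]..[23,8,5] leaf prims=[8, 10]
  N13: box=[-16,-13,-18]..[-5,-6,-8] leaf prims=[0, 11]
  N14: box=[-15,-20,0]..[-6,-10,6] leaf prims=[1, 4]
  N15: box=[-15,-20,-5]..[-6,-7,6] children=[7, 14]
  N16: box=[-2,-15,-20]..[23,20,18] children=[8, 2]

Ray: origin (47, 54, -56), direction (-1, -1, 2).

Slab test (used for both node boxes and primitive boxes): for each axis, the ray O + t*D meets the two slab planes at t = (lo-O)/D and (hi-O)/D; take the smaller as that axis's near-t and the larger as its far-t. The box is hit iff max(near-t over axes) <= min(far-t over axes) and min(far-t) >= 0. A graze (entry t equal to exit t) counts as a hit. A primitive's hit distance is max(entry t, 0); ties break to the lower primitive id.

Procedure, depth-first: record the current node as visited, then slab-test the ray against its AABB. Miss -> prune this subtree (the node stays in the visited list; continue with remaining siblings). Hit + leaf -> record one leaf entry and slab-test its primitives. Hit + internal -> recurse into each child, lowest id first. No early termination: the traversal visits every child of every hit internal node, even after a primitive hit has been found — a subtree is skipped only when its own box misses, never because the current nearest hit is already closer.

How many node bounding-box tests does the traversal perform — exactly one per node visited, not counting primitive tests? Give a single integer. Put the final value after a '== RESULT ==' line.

Trace the traversal:
N0 x:[24,64] y:[34,74] z:[18,37] -> hit [34,37], descend [10, 16]
  N10 x:[52,64] y:[37,74] z:[19,31] -> miss, prune
  N16 x:[24,49] y:[34,69] z:[18,37] -> hit [34,37], descend [2, 8]
    N2 x:[25,49] y:[34,62] z:[67/2,37] -> hit [34,37], descend [3, 11]
      N3 x:[25,33] y:[51,62] z:[67/2,35] -> miss, prune
      N11 x:[34,49] y:[34,43] z:[34,37] -> hit [34,37] leaf, test {P12@t=69/2, P14(miss)}
    N8 x:[24,48] y:[46,69] z:[18,65/2] -> miss, prune

Visited [0, 10, 16, 2, 3, 11, 8]. Tests: 7 box, 1 leaf. Nearest: P12.

== RESULT ==
7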